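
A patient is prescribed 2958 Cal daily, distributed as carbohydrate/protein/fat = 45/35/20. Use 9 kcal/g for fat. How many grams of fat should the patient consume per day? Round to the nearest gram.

Fat energy = 20% × 2958 = 591.6 kcal.
At 9 kcal/g: 591.6 ÷ 9 = 65.7333 g.

66 g/day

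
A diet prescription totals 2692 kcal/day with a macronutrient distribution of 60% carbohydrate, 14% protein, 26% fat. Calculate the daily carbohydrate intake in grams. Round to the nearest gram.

Carbohydrate energy = 60% × 2692 = 1615.2 kcal.
At 4 kcal/g: 1615.2 ÷ 4 = 403.8 g.

404 g/day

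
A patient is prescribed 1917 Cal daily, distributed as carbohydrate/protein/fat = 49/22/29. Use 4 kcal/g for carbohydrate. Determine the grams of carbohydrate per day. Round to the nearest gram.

235 g/day

Carbohydrate energy = 49% × 1917 = 939.33 kcal.
At 4 kcal/g: 939.33 ÷ 4 = 234.8325 g.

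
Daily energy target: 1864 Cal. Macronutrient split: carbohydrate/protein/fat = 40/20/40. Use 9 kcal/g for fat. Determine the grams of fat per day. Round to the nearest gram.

Fat energy = 40% × 1864 = 745.6 kcal.
At 9 kcal/g: 745.6 ÷ 9 = 82.8444 g.

83 g/day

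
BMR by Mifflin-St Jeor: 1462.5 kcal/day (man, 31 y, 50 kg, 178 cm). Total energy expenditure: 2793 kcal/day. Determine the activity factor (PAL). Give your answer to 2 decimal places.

1.91

Activity factor = TEE ÷ BMR = 2793 ÷ 1462.5 = 1.91.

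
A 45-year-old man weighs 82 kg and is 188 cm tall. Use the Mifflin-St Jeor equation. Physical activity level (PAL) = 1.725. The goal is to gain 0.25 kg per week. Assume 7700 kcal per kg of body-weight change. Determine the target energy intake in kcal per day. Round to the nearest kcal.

3337 kcal per day

Mifflin-St Jeor (male): BMR = 10(82) + 6.25(188) − 5(45) + 5 = 820 + 1175 − 225 + 5 = 1775 kcal/day.
TEE = 1775 × 1.725 = 3061.875 kcal/day.
Required daily surplus = 0.25 × 7700 ÷ 7 = 275 kcal/day.
Target intake = 3061.875 + 275 = 3336.875 kcal/day.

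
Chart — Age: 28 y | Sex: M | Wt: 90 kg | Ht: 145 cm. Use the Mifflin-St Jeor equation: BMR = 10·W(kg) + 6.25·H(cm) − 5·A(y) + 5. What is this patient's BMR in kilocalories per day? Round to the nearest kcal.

1671 kilocalories per day

Mifflin-St Jeor (male): BMR = 10(90) + 6.25(145) − 5(28) + 5 = 900 + 906.25 − 140 + 5 = 1671.25 kcal/day.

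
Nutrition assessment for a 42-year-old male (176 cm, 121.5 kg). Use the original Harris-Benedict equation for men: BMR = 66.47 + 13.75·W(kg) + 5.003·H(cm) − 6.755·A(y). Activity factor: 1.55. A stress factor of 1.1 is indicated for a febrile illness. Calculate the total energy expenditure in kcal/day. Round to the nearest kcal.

3979 kcal/day

Harris-Benedict: BMR = 66.47 + 13.75(121.5) + 5.003(176) − 6.755(42) = 2333.913 kcal/day.
TEE = BMR × activity factor = 2333.913 × 1.55 = 3617.5652 kcal/day.
Apply stress factor: 3617.5652 × 1.1 = 3979.3217 kcal/day.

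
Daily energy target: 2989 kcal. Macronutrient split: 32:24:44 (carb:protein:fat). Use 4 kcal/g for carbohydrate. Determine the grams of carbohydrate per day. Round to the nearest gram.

Carbohydrate energy = 32% × 2989 = 956.48 kcal.
At 4 kcal/g: 956.48 ÷ 4 = 239.12 g.

239 g/day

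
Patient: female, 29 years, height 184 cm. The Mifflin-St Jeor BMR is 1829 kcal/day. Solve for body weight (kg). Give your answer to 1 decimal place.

98.5 kg

1829 = 10·W + 6.25(184) − 5(29) − 161
10·W = 1829 − 844 = 985, so W = 98.5 kg.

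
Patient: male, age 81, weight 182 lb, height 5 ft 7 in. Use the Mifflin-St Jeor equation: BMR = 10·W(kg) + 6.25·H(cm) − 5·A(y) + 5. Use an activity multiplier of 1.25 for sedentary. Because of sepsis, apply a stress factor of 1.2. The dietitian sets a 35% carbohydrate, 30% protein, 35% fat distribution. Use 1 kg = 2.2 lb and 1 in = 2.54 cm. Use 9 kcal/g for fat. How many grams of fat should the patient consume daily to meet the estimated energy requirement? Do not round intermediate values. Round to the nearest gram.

Convert to metric: weight = 182 ÷ 2.2 = 82.7273 kg; height = (5×12 + 7) × 2.54 = 67 × 2.54 = 170.18 cm.
Mifflin-St Jeor (male): BMR = 10(82.7273) + 6.25(170.18) − 5(81) + 5 = 827.2727 + 1063.625 − 405 + 5 = 1490.8977 kcal/day.
TEE = 1490.8977 × 1.25 = 1863.6222 kcal/day.
With stress factor 1.2: 1863.6222 × 1.2 = 2236.3466 kcal/day.
Fat energy = 35% × 2236.3466 = 782.7213 kcal.
Fat = 782.7213 ÷ 9 kcal/g = 86.969 g.

87 g/day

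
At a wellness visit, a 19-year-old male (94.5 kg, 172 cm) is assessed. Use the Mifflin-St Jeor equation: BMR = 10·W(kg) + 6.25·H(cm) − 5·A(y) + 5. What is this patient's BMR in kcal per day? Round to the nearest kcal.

Mifflin-St Jeor (male): BMR = 10(94.5) + 6.25(172) − 5(19) + 5 = 945 + 1075 − 95 + 5 = 1930 kcal/day.

1930 kcal per day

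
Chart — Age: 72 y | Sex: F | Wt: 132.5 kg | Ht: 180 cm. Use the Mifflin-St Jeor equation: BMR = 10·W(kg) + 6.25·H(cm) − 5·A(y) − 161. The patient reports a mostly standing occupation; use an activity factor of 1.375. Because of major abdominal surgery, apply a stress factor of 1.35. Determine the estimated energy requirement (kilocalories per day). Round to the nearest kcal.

Mifflin-St Jeor (female): BMR = 10(132.5) + 6.25(180) − 5(72) − 161 = 1325 + 1125 − 360 − 161 = 1929 kcal/day.
TEE = BMR × activity factor = 1929 × 1.375 = 2652.375 kcal/day.
Apply stress factor: 2652.375 × 1.35 = 3580.7063 kcal/day.

3581 kilocalories per day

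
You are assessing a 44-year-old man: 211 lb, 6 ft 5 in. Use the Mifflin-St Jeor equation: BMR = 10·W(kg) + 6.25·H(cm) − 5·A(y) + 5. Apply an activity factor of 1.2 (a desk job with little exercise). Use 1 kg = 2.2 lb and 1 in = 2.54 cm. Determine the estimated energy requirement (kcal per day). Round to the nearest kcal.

2360 kcal per day

Convert to metric: weight = 211 ÷ 2.2 = 95.9091 kg; height = (6×12 + 5) × 2.54 = 77 × 2.54 = 195.58 cm.
Mifflin-St Jeor (male): BMR = 10(95.9091) + 6.25(195.58) − 5(44) + 5 = 959.0909 + 1222.375 − 220 + 5 = 1966.4659 kcal/day.
TEE = BMR × activity factor = 1966.4659 × 1.2 = 2359.7591 kcal/day.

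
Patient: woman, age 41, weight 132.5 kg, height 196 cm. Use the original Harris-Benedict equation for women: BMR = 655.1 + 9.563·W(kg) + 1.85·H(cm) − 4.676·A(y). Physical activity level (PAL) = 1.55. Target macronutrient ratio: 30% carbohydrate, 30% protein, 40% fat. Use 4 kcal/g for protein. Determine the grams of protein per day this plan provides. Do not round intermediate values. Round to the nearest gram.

Harris-Benedict: BMR = 655.1 + 9.563(132.5) + 1.85(196) − 4.676(41) = 2093.0815 kcal/day.
TEE = 2093.0815 × 1.55 = 3244.2763 kcal/day.
Protein energy = 30% × 3244.2763 = 973.2829 kcal.
Protein = 973.2829 ÷ 4 kcal/g = 243.3207 g.

243 g/day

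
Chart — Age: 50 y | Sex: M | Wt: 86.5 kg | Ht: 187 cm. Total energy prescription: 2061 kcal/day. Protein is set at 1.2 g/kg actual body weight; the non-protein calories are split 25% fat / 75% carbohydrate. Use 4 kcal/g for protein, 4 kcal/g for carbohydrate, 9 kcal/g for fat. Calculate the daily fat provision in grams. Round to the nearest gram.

Protein = 1.2 × 86.5 = 103.8 g → 103.8 × 4 = 415.2 kcal.
Non-protein calories = 2061 − 415.2 = 1645.8 kcal.
Fat: 25% × 1645.8 = 411.45 kcal; carbohydrate: 1234.35 kcal.
Fat: 411.45 kcal ÷ 9 kcal/g = 45.7167 g.

46 g/day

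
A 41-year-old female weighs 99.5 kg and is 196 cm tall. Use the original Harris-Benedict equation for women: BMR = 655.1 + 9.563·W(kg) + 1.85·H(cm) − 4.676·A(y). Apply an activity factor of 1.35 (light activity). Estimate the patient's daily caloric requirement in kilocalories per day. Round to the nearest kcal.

Harris-Benedict: BMR = 655.1 + 9.563(99.5) + 1.85(196) − 4.676(41) = 1777.5025 kcal/day.
TEE = BMR × activity factor = 1777.5025 × 1.35 = 2399.6284 kcal/day.

2400 kilocalories per day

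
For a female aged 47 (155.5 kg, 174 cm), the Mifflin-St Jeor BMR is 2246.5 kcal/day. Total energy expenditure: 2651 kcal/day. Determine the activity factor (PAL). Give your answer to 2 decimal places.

1.18

Activity factor = TEE ÷ BMR = 2651 ÷ 2246.5 = 1.18.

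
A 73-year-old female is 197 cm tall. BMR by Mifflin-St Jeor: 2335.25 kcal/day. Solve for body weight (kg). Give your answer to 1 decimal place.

163.0 kg

2335.25 = 10·W + 6.25(197) − 5(73) − 161
10·W = 2335.25 − 705.25 = 1630, so W = 163 kg.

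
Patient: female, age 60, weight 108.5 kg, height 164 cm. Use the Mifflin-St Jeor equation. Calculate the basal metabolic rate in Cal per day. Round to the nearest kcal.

1649 Cal per day

Mifflin-St Jeor (female): BMR = 10(108.5) + 6.25(164) − 5(60) − 161 = 1085 + 1025 − 300 − 161 = 1649 kcal/day.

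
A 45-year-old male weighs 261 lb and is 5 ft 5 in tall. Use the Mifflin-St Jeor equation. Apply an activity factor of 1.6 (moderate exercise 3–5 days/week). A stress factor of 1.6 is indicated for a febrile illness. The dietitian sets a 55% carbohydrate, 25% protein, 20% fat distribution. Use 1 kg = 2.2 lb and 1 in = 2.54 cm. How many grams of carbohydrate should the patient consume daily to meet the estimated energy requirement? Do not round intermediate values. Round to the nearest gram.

Convert to metric: weight = 261 ÷ 2.2 = 118.6364 kg; height = (5×12 + 5) × 2.54 = 65 × 2.54 = 165.1 cm.
Mifflin-St Jeor (male): BMR = 10(118.6364) + 6.25(165.1) − 5(45) + 5 = 1186.3636 + 1031.875 − 225 + 5 = 1998.2386 kcal/day.
TEE = 1998.2386 × 1.6 = 3197.1818 kcal/day.
With stress factor 1.6: 3197.1818 × 1.6 = 5115.4909 kcal/day.
Carbohydrate energy = 55% × 5115.4909 = 2813.52 kcal.
Carbohydrate = 2813.52 ÷ 4 kcal/g = 703.38 g.

703 g/day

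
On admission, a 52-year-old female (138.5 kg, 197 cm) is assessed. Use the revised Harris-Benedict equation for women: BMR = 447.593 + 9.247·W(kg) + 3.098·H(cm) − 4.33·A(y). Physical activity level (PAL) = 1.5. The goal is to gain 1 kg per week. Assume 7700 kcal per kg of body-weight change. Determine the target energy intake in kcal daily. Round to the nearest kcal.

Harris-Benedict: BMR = 447.593 + 9.247(138.5) + 3.098(197) − 4.33(52) = 2113.4485 kcal/day.
TEE = 2113.4485 × 1.5 = 3170.1728 kcal/day.
Required daily surplus = 1 × 7700 ÷ 7 = 1100 kcal/day.
Target intake = 3170.1728 + 1100 = 4270.1728 kcal/day.

4270 kcal daily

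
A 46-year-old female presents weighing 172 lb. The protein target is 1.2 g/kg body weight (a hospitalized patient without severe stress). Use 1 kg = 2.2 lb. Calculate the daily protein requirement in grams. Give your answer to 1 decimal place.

93.8 g/day

Weight in kg = 172 ÷ 2.2 = 78.1818 kg.
Protein = 1.2 g/kg × 78.1818 kg = 93.8182 g/day.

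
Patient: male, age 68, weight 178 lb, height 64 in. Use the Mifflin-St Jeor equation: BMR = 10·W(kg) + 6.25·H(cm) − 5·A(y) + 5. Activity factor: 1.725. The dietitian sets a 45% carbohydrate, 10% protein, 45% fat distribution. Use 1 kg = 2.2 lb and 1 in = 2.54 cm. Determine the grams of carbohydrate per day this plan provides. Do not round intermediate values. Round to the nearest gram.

Convert to metric: weight = 178 ÷ 2.2 = 80.9091 kg; height = 64 × 2.54 = 162.56 cm.
Mifflin-St Jeor (male): BMR = 10(80.9091) + 6.25(162.56) − 5(68) + 5 = 809.0909 + 1016 − 340 + 5 = 1490.0909 kcal/day.
TEE = 1490.0909 × 1.725 = 2570.4068 kcal/day.
Carbohydrate energy = 45% × 2570.4068 = 1156.6831 kcal.
Carbohydrate = 1156.6831 ÷ 4 kcal/g = 289.1708 g.

289 g/day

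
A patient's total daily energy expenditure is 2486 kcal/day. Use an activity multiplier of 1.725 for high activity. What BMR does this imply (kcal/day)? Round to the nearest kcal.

1441 kcal/day

BMR = TEE ÷ activity factor = 2486 ÷ 1.725 = 1441.1594 kcal/day.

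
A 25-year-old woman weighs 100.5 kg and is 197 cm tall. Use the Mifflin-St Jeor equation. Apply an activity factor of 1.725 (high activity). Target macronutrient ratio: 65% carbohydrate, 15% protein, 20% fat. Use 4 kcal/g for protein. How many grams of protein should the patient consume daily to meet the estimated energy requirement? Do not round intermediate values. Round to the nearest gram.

Mifflin-St Jeor (female): BMR = 10(100.5) + 6.25(197) − 5(25) − 161 = 1005 + 1231.25 − 125 − 161 = 1950.25 kcal/day.
TEE = 1950.25 × 1.725 = 3364.1813 kcal/day.
Protein energy = 15% × 3364.1813 = 504.6272 kcal.
Protein = 504.6272 ÷ 4 kcal/g = 126.1568 g.

126 g/day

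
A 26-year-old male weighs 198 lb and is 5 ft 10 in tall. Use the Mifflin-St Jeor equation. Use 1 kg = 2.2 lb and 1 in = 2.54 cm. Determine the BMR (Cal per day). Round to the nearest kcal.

Convert to metric: weight = 198 ÷ 2.2 = 90 kg; height = (5×12 + 10) × 2.54 = 70 × 2.54 = 177.8 cm.
Mifflin-St Jeor (male): BMR = 10(90) + 6.25(177.8) − 5(26) + 5 = 900 + 1111.25 − 130 + 5 = 1886.25 kcal/day.

1886 Cal per day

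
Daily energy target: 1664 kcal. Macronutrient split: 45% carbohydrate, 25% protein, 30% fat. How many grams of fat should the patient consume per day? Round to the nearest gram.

55 g/day

Fat energy = 30% × 1664 = 499.2 kcal.
At 9 kcal/g: 499.2 ÷ 9 = 55.4667 g.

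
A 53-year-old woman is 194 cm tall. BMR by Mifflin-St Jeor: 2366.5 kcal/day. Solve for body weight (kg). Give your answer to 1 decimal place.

158.0 kg

2366.5 = 10·W + 6.25(194) − 5(53) − 161
10·W = 2366.5 − 786.5 = 1580, so W = 158 kg.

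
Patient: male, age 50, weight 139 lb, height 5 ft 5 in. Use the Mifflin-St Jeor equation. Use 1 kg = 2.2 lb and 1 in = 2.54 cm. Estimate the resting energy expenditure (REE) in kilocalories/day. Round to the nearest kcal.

Convert to metric: weight = 139 ÷ 2.2 = 63.1818 kg; height = (5×12 + 5) × 2.54 = 65 × 2.54 = 165.1 cm.
Mifflin-St Jeor (male): BMR = 10(63.1818) + 6.25(165.1) − 5(50) + 5 = 631.8182 + 1031.875 − 250 + 5 = 1418.6932 kcal/day.

1419 kilocalories/day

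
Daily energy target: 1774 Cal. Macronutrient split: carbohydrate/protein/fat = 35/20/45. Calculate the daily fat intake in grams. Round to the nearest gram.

89 g/day

Fat energy = 45% × 1774 = 798.3 kcal.
At 9 kcal/g: 798.3 ÷ 9 = 88.7 g.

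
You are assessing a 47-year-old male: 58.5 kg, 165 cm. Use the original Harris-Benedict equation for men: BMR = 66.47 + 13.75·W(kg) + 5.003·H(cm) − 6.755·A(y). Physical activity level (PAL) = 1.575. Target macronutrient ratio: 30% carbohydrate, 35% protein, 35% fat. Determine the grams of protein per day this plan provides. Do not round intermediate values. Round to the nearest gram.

Harris-Benedict: BMR = 66.47 + 13.75(58.5) + 5.003(165) − 6.755(47) = 1378.855 kcal/day.
TEE = 1378.855 × 1.575 = 2171.6966 kcal/day.
Protein energy = 35% × 2171.6966 = 760.0938 kcal.
Protein = 760.0938 ÷ 4 kcal/g = 190.0235 g.

190 g/day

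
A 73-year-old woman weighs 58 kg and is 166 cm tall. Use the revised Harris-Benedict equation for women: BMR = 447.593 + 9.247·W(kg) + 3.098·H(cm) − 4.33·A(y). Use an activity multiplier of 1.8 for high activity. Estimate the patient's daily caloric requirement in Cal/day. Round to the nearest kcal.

Harris-Benedict: BMR = 447.593 + 9.247(58) + 3.098(166) − 4.33(73) = 1182.097 kcal/day.
TEE = BMR × activity factor = 1182.097 × 1.8 = 2127.7746 kcal/day.

2128 Cal/day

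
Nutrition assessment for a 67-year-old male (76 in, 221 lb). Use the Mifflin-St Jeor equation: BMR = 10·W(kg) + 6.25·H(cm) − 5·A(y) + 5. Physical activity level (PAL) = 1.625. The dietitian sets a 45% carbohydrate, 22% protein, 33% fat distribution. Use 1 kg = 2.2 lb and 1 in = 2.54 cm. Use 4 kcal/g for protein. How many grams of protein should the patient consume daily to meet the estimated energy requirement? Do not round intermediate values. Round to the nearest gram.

Convert to metric: weight = 221 ÷ 2.2 = 100.4545 kg; height = 76 × 2.54 = 193.04 cm.
Mifflin-St Jeor (male): BMR = 10(100.4545) + 6.25(193.04) − 5(67) + 5 = 1004.5455 + 1206.5 − 335 + 5 = 1881.0455 kcal/day.
TEE = 1881.0455 × 1.625 = 3056.6989 kcal/day.
Protein energy = 22% × 3056.6989 = 672.4738 kcal.
Protein = 672.4738 ÷ 4 kcal/g = 168.1184 g.

168 g/day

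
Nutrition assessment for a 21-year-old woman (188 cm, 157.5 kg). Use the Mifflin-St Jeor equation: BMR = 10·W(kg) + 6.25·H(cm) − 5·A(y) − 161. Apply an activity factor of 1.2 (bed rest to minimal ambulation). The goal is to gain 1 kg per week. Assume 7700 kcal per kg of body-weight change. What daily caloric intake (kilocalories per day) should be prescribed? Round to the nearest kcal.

Mifflin-St Jeor (female): BMR = 10(157.5) + 6.25(188) − 5(21) − 161 = 1575 + 1175 − 105 − 161 = 2484 kcal/day.
TEE = 2484 × 1.2 = 2980.8 kcal/day.
Required daily surplus = 1 × 7700 ÷ 7 = 1100 kcal/day.
Target intake = 2980.8 + 1100 = 4080.8 kcal/day.

4081 kilocalories per day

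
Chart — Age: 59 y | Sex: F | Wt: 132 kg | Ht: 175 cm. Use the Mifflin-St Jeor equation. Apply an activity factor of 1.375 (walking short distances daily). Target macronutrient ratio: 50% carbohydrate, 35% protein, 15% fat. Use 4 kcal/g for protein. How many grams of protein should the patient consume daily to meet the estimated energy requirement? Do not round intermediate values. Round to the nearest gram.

Mifflin-St Jeor (female): BMR = 10(132) + 6.25(175) − 5(59) − 161 = 1320 + 1093.75 − 295 − 161 = 1957.75 kcal/day.
TEE = 1957.75 × 1.375 = 2691.9063 kcal/day.
Protein energy = 35% × 2691.9063 = 942.1672 kcal.
Protein = 942.1672 ÷ 4 kcal/g = 235.5418 g.

236 g/day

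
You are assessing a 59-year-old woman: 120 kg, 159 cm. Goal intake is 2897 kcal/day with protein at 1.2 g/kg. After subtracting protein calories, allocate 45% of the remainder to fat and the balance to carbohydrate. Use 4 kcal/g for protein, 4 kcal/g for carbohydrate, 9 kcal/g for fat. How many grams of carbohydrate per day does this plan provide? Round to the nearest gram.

Protein = 1.2 × 120 = 144 g → 144 × 4 = 576 kcal.
Non-protein calories = 2897 − 576 = 2321 kcal.
Fat: 45% × 2321 = 1044.45 kcal; carbohydrate: 1276.55 kcal.
Carbohydrate: 1276.55 kcal ÷ 4 kcal/g = 319.1375 g.

319 g/day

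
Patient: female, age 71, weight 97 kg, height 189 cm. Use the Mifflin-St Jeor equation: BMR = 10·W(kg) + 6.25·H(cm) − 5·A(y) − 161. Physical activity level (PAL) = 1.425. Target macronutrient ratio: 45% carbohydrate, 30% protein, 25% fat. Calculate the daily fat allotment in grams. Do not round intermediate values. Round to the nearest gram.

Mifflin-St Jeor (female): BMR = 10(97) + 6.25(189) − 5(71) − 161 = 970 + 1181.25 − 355 − 161 = 1635.25 kcal/day.
TEE = 1635.25 × 1.425 = 2330.2313 kcal/day.
Fat energy = 25% × 2330.2313 = 582.5578 kcal.
Fat = 582.5578 ÷ 9 kcal/g = 64.7286 g.

65 g/day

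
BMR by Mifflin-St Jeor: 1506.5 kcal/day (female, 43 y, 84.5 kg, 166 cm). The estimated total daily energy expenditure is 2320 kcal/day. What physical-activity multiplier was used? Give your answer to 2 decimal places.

Activity factor = TEE ÷ BMR = 2320 ÷ 1506.5 = 1.54.

1.54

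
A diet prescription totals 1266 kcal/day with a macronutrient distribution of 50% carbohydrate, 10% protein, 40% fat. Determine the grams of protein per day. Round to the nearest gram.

Protein energy = 10% × 1266 = 126.6 kcal.
At 4 kcal/g: 126.6 ÷ 4 = 31.65 g.

32 g/day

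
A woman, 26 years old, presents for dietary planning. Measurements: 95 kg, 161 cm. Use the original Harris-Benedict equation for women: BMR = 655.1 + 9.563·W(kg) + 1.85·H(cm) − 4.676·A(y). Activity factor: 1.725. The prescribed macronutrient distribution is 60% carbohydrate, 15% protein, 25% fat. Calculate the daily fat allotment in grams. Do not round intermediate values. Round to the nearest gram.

83 g/day

Harris-Benedict: BMR = 655.1 + 9.563(95) + 1.85(161) − 4.676(26) = 1739.859 kcal/day.
TEE = 1739.859 × 1.725 = 3001.2568 kcal/day.
Fat energy = 25% × 3001.2568 = 750.3142 kcal.
Fat = 750.3142 ÷ 9 kcal/g = 83.3682 g.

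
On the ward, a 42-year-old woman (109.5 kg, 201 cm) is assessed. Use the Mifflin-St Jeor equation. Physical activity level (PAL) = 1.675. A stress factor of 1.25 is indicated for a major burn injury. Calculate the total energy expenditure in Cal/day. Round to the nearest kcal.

4146 Cal/day

Mifflin-St Jeor (female): BMR = 10(109.5) + 6.25(201) − 5(42) − 161 = 1095 + 1256.25 − 210 − 161 = 1980.25 kcal/day.
TEE = BMR × activity factor = 1980.25 × 1.675 = 3316.9188 kcal/day.
Apply stress factor: 3316.9188 × 1.25 = 4146.1484 kcal/day.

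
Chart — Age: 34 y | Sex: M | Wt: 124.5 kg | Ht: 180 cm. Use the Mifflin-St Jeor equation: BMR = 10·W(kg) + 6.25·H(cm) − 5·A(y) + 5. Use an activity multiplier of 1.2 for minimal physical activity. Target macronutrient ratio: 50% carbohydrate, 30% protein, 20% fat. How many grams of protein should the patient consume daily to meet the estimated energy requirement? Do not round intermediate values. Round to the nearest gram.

198 g/day

Mifflin-St Jeor (male): BMR = 10(124.5) + 6.25(180) − 5(34) + 5 = 1245 + 1125 − 170 + 5 = 2205 kcal/day.
TEE = 2205 × 1.2 = 2646 kcal/day.
Protein energy = 30% × 2646 = 793.8 kcal.
Protein = 793.8 ÷ 4 kcal/g = 198.45 g.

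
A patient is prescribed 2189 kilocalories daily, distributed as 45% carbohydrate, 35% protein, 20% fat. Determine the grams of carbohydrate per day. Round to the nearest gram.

Carbohydrate energy = 45% × 2189 = 985.05 kcal.
At 4 kcal/g: 985.05 ÷ 4 = 246.2625 g.

246 g/day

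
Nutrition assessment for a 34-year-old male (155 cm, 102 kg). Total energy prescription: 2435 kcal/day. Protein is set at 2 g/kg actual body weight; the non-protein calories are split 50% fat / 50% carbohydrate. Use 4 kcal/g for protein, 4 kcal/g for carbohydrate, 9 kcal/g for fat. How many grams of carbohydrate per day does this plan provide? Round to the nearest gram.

202 g/day

Protein = 2 × 102 = 204 g → 204 × 4 = 816 kcal.
Non-protein calories = 2435 − 816 = 1619 kcal.
Fat: 50% × 1619 = 809.5 kcal; carbohydrate: 809.5 kcal.
Carbohydrate: 809.5 kcal ÷ 4 kcal/g = 202.375 g.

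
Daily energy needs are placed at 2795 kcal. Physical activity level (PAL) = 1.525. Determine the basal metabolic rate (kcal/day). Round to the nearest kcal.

1833 kcal/day

BMR = TEE ÷ activity factor = 2795 ÷ 1.525 = 1832.7869 kcal/day.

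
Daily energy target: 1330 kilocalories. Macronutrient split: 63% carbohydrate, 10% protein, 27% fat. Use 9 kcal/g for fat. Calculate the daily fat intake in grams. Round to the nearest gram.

40 g/day

Fat energy = 27% × 1330 = 359.1 kcal.
At 9 kcal/g: 359.1 ÷ 9 = 39.9 g.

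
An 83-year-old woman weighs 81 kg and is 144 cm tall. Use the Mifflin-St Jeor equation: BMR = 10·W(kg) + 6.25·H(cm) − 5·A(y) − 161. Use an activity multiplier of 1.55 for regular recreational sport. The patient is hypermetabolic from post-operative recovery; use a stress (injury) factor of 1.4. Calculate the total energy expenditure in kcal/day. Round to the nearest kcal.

Mifflin-St Jeor (female): BMR = 10(81) + 6.25(144) − 5(83) − 161 = 810 + 900 − 415 − 161 = 1134 kcal/day.
TEE = BMR × activity factor = 1134 × 1.55 = 1757.7 kcal/day.
Apply stress factor: 1757.7 × 1.4 = 2460.78 kcal/day.

2461 kcal/day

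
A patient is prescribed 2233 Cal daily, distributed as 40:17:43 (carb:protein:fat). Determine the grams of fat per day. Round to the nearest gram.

Fat energy = 43% × 2233 = 960.19 kcal.
At 9 kcal/g: 960.19 ÷ 9 = 106.6878 g.

107 g/day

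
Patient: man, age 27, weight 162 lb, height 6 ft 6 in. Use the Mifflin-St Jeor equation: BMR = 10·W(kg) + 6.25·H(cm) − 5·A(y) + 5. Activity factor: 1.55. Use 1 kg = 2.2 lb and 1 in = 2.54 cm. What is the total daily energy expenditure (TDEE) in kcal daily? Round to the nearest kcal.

Convert to metric: weight = 162 ÷ 2.2 = 73.6364 kg; height = (6×12 + 6) × 2.54 = 78 × 2.54 = 198.12 cm.
Mifflin-St Jeor (male): BMR = 10(73.6364) + 6.25(198.12) − 5(27) + 5 = 736.3636 + 1238.25 − 135 + 5 = 1844.6136 kcal/day.
TEE = BMR × activity factor = 1844.6136 × 1.55 = 2859.1511 kcal/day.

2859 kcal daily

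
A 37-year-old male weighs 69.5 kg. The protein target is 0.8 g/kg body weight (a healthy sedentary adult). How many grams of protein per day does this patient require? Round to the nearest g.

56 g/day

Protein = 0.8 g/kg × 69.5 kg = 55.6 g/day.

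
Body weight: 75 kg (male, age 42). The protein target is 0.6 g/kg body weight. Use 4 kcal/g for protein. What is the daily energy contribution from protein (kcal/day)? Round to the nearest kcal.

Protein = 0.6 g/kg × 75 kg = 45 g/day.
Protein energy = 45 g × 4 kcal/g = 180 kcal/day.

180 kcal/day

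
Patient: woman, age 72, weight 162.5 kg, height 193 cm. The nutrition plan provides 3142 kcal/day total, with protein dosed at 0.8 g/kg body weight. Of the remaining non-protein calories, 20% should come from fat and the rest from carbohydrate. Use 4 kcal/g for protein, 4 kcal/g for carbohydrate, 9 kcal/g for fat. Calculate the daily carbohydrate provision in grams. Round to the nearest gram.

Protein = 0.8 × 162.5 = 130 g → 130 × 4 = 520 kcal.
Non-protein calories = 3142 − 520 = 2622 kcal.
Fat: 20% × 2622 = 524.4 kcal; carbohydrate: 2097.6 kcal.
Carbohydrate: 2097.6 kcal ÷ 4 kcal/g = 524.4 g.

524 g/day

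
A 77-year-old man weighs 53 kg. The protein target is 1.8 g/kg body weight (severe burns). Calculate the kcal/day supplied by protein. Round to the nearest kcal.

Protein = 1.8 g/kg × 53 kg = 95.4 g/day.
Protein energy = 95.4 g × 4 kcal/g = 381.6 kcal/day.

382 kcal/day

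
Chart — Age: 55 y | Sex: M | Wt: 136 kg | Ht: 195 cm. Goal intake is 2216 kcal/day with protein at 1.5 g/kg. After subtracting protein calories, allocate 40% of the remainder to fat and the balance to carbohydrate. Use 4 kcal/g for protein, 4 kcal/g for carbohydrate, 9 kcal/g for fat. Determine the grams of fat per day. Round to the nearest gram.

Protein = 1.5 × 136 = 204 g → 204 × 4 = 816 kcal.
Non-protein calories = 2216 − 816 = 1400 kcal.
Fat: 40% × 1400 = 560 kcal; carbohydrate: 840 kcal.
Fat: 560 kcal ÷ 9 kcal/g = 62.2222 g.

62 g/day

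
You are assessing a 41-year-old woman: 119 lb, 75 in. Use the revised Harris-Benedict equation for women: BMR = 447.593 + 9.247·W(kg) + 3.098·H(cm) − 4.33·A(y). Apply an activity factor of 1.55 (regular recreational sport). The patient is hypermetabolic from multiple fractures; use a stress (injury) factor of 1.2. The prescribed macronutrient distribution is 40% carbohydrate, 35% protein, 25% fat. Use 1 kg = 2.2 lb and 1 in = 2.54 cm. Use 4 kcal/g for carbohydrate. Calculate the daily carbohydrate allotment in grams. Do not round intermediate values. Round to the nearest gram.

Convert to metric: weight = 119 ÷ 2.2 = 54.0909 kg; height = 75 × 2.54 = 190.5 cm.
Harris-Benedict: BMR = 447.593 + 9.247(54.0909) + 3.098(190.5) − 4.33(41) = 1360.4106 kcal/day.
TEE = 1360.4106 × 1.55 = 2108.6365 kcal/day.
With stress factor 1.2: 2108.6365 × 1.2 = 2530.3638 kcal/day.
Carbohydrate energy = 40% × 2530.3638 = 1012.1455 kcal.
Carbohydrate = 1012.1455 ÷ 4 kcal/g = 253.0364 g.

253 g/day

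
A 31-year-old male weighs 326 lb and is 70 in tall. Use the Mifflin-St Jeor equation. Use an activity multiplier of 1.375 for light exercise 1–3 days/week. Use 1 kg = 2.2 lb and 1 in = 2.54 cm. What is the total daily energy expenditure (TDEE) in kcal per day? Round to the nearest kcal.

3359 kcal per day

Convert to metric: weight = 326 ÷ 2.2 = 148.1818 kg; height = 70 × 2.54 = 177.8 cm.
Mifflin-St Jeor (male): BMR = 10(148.1818) + 6.25(177.8) − 5(31) + 5 = 1481.8182 + 1111.25 − 155 + 5 = 2443.0682 kcal/day.
TEE = BMR × activity factor = 2443.0682 × 1.375 = 3359.2188 kcal/day.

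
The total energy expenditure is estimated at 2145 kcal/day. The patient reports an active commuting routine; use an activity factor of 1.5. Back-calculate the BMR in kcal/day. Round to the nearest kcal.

1430 kcal/day

BMR = TEE ÷ activity factor = 2145 ÷ 1.5 = 1430 kcal/day.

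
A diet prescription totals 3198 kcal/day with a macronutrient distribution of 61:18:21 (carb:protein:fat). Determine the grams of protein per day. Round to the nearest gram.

144 g/day

Protein energy = 18% × 3198 = 575.64 kcal.
At 4 kcal/g: 575.64 ÷ 4 = 143.91 g.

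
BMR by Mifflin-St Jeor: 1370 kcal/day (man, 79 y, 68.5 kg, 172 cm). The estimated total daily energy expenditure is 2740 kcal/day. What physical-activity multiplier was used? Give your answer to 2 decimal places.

2.00

Activity factor = TEE ÷ BMR = 2740 ÷ 1370 = 2.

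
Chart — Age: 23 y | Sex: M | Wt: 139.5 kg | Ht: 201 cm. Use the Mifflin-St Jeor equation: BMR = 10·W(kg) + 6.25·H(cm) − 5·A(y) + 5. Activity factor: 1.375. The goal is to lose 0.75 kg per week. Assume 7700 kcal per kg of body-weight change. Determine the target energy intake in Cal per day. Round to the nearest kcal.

Mifflin-St Jeor (male): BMR = 10(139.5) + 6.25(201) − 5(23) + 5 = 1395 + 1256.25 − 115 + 5 = 2541.25 kcal/day.
TEE = 2541.25 × 1.375 = 3494.2188 kcal/day.
Required daily deficit = 0.75 × 7700 ÷ 7 = 825 kcal/day.
Target intake = 3494.2188 − 825 = 2669.2188 kcal/day.

2669 Cal per day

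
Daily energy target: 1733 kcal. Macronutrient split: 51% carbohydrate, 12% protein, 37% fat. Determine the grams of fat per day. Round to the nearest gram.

Fat energy = 37% × 1733 = 641.21 kcal.
At 9 kcal/g: 641.21 ÷ 9 = 71.2456 g.

71 g/day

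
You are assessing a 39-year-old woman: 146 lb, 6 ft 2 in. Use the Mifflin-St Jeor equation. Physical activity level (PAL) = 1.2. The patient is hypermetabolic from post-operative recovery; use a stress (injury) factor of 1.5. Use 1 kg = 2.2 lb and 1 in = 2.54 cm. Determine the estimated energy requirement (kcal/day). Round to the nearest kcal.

2668 kcal/day

Convert to metric: weight = 146 ÷ 2.2 = 66.3636 kg; height = (6×12 + 2) × 2.54 = 74 × 2.54 = 187.96 cm.
Mifflin-St Jeor (female): BMR = 10(66.3636) + 6.25(187.96) − 5(39) − 161 = 663.6364 + 1174.75 − 195 − 161 = 1482.3864 kcal/day.
TEE = BMR × activity factor = 1482.3864 × 1.2 = 1778.8636 kcal/day.
Apply stress factor: 1778.8636 × 1.5 = 2668.2955 kcal/day.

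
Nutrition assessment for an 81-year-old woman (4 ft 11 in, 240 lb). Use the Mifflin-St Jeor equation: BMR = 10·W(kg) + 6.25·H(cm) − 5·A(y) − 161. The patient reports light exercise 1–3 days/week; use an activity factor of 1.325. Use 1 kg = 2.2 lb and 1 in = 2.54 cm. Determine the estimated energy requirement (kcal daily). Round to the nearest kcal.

1937 kcal daily

Convert to metric: weight = 240 ÷ 2.2 = 109.0909 kg; height = (4×12 + 11) × 2.54 = 59 × 2.54 = 149.86 cm.
Mifflin-St Jeor (female): BMR = 10(109.0909) + 6.25(149.86) − 5(81) − 161 = 1090.9091 + 936.625 − 405 − 161 = 1461.5341 kcal/day.
TEE = BMR × activity factor = 1461.5341 × 1.325 = 1936.5327 kcal/day.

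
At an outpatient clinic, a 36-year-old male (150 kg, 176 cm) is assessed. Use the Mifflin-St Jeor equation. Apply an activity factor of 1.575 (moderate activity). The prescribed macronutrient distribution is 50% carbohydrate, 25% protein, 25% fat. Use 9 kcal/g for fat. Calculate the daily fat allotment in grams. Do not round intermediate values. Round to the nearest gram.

Mifflin-St Jeor (male): BMR = 10(150) + 6.25(176) − 5(36) + 5 = 1500 + 1100 − 180 + 5 = 2425 kcal/day.
TEE = 2425 × 1.575 = 3819.375 kcal/day.
Fat energy = 25% × 3819.375 = 954.8438 kcal.
Fat = 954.8438 ÷ 9 kcal/g = 106.0938 g.

106 g/day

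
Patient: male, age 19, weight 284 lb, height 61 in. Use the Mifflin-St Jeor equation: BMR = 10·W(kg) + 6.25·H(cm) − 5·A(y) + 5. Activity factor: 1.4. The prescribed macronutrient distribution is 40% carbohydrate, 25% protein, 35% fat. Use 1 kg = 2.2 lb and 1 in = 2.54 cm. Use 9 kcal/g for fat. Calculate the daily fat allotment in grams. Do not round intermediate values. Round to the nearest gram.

118 g/day

Convert to metric: weight = 284 ÷ 2.2 = 129.0909 kg; height = 61 × 2.54 = 154.94 cm.
Mifflin-St Jeor (male): BMR = 10(129.0909) + 6.25(154.94) − 5(19) + 5 = 1290.9091 + 968.375 − 95 + 5 = 2169.2841 kcal/day.
TEE = 2169.2841 × 1.4 = 3036.9977 kcal/day.
Fat energy = 35% × 3036.9977 = 1062.9492 kcal.
Fat = 1062.9492 ÷ 9 kcal/g = 118.1055 g.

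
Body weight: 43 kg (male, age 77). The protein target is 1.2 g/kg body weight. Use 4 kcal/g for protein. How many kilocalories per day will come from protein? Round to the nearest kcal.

Protein = 1.2 g/kg × 43 kg = 51.6 g/day.
Protein energy = 51.6 g × 4 kcal/g = 206.4 kcal/day.

206 kcal/day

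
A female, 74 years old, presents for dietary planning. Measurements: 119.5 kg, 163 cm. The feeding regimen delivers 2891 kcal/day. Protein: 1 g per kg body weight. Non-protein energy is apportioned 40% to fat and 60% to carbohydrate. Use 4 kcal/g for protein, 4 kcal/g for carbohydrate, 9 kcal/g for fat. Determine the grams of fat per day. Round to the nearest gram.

Protein = 1 × 119.5 = 119.5 g → 119.5 × 4 = 478 kcal.
Non-protein calories = 2891 − 478 = 2413 kcal.
Fat: 40% × 2413 = 965.2 kcal; carbohydrate: 1447.8 kcal.
Fat: 965.2 kcal ÷ 9 kcal/g = 107.2444 g.

107 g/day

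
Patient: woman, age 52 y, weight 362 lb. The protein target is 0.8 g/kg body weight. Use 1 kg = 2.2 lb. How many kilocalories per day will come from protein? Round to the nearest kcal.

527 kcal/day

Weight in kg = 362 ÷ 2.2 = 164.5455 kg.
Protein = 0.8 g/kg × 164.5455 kg = 131.6364 g/day.
Protein energy = 131.6364 g × 4 kcal/g = 526.5455 kcal/day.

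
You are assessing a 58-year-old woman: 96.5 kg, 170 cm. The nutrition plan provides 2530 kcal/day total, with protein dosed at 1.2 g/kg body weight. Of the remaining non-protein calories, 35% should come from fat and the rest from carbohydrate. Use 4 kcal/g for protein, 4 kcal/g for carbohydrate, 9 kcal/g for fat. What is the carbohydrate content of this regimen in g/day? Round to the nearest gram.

336 g/day

Protein = 1.2 × 96.5 = 115.8 g → 115.8 × 4 = 463.2 kcal.
Non-protein calories = 2530 − 463.2 = 2066.8 kcal.
Fat: 35% × 2066.8 = 723.38 kcal; carbohydrate: 1343.42 kcal.
Carbohydrate: 1343.42 kcal ÷ 4 kcal/g = 335.855 g.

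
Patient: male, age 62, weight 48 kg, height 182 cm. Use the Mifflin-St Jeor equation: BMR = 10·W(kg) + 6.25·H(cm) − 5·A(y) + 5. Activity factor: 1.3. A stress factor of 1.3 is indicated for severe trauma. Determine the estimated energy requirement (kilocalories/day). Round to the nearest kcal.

Mifflin-St Jeor (male): BMR = 10(48) + 6.25(182) − 5(62) + 5 = 480 + 1137.5 − 310 + 5 = 1312.5 kcal/day.
TEE = BMR × activity factor = 1312.5 × 1.3 = 1706.25 kcal/day.
Apply stress factor: 1706.25 × 1.3 = 2218.125 kcal/day.

2218 kilocalories/day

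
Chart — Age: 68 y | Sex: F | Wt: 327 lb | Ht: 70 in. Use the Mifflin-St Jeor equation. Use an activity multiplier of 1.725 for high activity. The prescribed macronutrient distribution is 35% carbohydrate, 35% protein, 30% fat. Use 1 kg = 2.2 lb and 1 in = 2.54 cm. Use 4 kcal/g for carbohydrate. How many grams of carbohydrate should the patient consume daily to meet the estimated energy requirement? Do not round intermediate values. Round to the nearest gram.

Convert to metric: weight = 327 ÷ 2.2 = 148.6364 kg; height = 70 × 2.54 = 177.8 cm.
Mifflin-St Jeor (female): BMR = 10(148.6364) + 6.25(177.8) − 5(68) − 161 = 1486.3636 + 1111.25 − 340 − 161 = 2096.6136 kcal/day.
TEE = 2096.6136 × 1.725 = 3616.6585 kcal/day.
Carbohydrate energy = 35% × 3616.6585 = 1265.8305 kcal.
Carbohydrate = 1265.8305 ÷ 4 kcal/g = 316.4576 g.

316 g/day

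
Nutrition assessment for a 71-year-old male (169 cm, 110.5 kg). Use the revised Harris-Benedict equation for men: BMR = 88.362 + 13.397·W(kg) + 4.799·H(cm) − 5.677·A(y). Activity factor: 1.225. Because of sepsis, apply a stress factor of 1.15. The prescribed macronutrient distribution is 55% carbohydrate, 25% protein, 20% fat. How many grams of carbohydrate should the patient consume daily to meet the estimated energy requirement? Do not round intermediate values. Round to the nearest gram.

Harris-Benedict: BMR = 88.362 + 13.397(110.5) + 4.799(169) − 5.677(71) = 1976.6945 kcal/day.
TEE = 1976.6945 × 1.225 = 2421.4508 kcal/day.
With stress factor 1.15: 2421.4508 × 1.15 = 2784.6684 kcal/day.
Carbohydrate energy = 55% × 2784.6684 = 1531.5676 kcal.
Carbohydrate = 1531.5676 ÷ 4 kcal/g = 382.8919 g.

383 g/day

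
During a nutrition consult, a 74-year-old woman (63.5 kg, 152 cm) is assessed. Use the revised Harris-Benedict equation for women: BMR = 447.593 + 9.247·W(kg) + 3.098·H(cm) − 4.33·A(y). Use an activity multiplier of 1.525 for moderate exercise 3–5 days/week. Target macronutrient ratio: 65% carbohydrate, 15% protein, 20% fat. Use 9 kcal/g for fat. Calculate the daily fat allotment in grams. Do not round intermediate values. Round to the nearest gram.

Harris-Benedict: BMR = 447.593 + 9.247(63.5) + 3.098(152) − 4.33(74) = 1185.2535 kcal/day.
TEE = 1185.2535 × 1.525 = 1807.5116 kcal/day.
Fat energy = 20% × 1807.5116 = 361.5023 kcal.
Fat = 361.5023 ÷ 9 kcal/g = 40.1669 g.

40 g/day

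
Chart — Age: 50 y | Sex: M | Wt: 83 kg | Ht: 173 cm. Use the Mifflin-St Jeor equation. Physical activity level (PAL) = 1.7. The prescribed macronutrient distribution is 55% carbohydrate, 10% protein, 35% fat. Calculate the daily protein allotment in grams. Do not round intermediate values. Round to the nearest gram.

71 g/day

Mifflin-St Jeor (male): BMR = 10(83) + 6.25(173) − 5(50) + 5 = 830 + 1081.25 − 250 + 5 = 1666.25 kcal/day.
TEE = 1666.25 × 1.7 = 2832.625 kcal/day.
Protein energy = 10% × 2832.625 = 283.2625 kcal.
Protein = 283.2625 ÷ 4 kcal/g = 70.8156 g.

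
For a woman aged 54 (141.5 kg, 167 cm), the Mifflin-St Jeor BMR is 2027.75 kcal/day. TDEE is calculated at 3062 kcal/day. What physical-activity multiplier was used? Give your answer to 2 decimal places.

Activity factor = TEE ÷ BMR = 3062 ÷ 2027.75 = 1.51.

1.51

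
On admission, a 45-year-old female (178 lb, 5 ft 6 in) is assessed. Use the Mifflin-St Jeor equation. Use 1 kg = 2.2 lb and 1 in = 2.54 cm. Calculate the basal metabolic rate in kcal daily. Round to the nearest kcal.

Convert to metric: weight = 178 ÷ 2.2 = 80.9091 kg; height = (5×12 + 6) × 2.54 = 66 × 2.54 = 167.64 cm.
Mifflin-St Jeor (female): BMR = 10(80.9091) + 6.25(167.64) − 5(45) − 161 = 809.0909 + 1047.75 − 225 − 161 = 1470.8409 kcal/day.

1471 kcal daily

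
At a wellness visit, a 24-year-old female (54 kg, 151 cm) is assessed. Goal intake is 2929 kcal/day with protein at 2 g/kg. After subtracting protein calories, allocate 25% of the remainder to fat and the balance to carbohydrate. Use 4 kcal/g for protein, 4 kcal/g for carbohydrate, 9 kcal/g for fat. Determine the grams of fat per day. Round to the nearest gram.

Protein = 2 × 54 = 108 g → 108 × 4 = 432 kcal.
Non-protein calories = 2929 − 432 = 2497 kcal.
Fat: 25% × 2497 = 624.25 kcal; carbohydrate: 1872.75 kcal.
Fat: 624.25 kcal ÷ 9 kcal/g = 69.3611 g.

69 g/day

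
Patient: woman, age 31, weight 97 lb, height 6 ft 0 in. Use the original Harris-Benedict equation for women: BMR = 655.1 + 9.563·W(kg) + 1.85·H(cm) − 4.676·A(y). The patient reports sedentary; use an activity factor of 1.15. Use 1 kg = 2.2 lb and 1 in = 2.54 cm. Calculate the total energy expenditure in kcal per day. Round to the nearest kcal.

Convert to metric: weight = 97 ÷ 2.2 = 44.0909 kg; height = (6×12 + 0) × 2.54 = 72 × 2.54 = 182.88 cm.
Harris-Benedict: BMR = 655.1 + 9.563(44.0909) + 1.85(182.88) − 4.676(31) = 1270.1134 kcal/day.
TEE = BMR × activity factor = 1270.1134 × 1.15 = 1460.6304 kcal/day.

1461 kcal per day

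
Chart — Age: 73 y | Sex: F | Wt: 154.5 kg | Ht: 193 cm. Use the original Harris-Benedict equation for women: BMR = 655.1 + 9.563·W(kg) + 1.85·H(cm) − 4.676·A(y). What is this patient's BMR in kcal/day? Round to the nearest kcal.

2148 kcal/day

Harris-Benedict: BMR = 655.1 + 9.563(154.5) + 1.85(193) − 4.676(73) = 2148.2855 kcal/day.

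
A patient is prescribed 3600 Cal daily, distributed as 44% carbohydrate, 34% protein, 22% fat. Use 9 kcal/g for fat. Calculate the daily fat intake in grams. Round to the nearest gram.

Fat energy = 22% × 3600 = 792 kcal.
At 9 kcal/g: 792 ÷ 9 = 88 g.

88 g/day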